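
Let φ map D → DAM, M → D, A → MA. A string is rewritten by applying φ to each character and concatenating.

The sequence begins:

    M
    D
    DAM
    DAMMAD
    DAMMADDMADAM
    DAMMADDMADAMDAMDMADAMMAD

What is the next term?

DAMMADDMADAMDAMDMADAMMADDAMMADDAMDMADAMMADDMADAM

Applying the rule to each of the 24 symbols of DAMMADDMADAMDAMDMADAMMAD gives the pieces DAM MA D D MA DAM DAM D MA DAM MA D DAM MA D DAM D MA DAM MA D D MA DAM, which concatenate to the answer.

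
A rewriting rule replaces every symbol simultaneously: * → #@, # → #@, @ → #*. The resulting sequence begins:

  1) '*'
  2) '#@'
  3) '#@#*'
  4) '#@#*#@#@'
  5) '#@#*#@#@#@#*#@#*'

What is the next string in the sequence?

#@#*#@#@#@#*#@#*#@#*#@#@#@#*#@#@

φ(#@#*#@#@#@#*#@#*) expands symbol-by-symbol to #@ #* #@ #@ #@ #* #@ #* #@ #* #@ #@ #@ #* #@ #@; joining the 16 pieces gives the next term.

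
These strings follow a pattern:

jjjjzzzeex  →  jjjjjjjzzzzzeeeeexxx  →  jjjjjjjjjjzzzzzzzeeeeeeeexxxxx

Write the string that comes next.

Each string has the form j^{3n+1} z^{2n+1} e^{3n-1} x^{2n-1} (n = 1, 2, …).
At n = 4 the blocks have lengths 13, 9, 11, 7.

jjjjjjjjjjjjjzzzzzzzzzeeeeeeeeeeexxxxxxx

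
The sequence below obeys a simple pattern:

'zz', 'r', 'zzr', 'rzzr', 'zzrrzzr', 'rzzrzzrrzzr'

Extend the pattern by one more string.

From term 3 onward, concatenate the second-to-last term with the last: zz·r = zzr, r·zzr = rzzr, …
Continuing: zzrrzzr · rzzrzzrrzzr gives term 7.

zzrrzzrrzzrzzrrzzr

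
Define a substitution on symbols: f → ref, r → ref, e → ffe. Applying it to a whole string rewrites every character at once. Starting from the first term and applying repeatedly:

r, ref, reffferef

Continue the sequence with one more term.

reffferefrefrefffereffferef

Rewriting each symbol of reffferef: r→ref, e→ffe, f→ref, f→ref, f→ref, e→ffe, r→ref, e→ffe, f→ref, which concatenates to ref ffe ref ref ref ffe ref ffe ref.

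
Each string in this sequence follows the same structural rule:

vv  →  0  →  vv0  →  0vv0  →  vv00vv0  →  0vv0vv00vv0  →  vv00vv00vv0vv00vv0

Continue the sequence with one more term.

0vv0vv00vv0vv00vv00vv0vv00vv0

From term 3 onward, concatenate the second-to-last term with the last: vv·0 = vv0, 0·vv0 = 0vv0, …
So term 8 is 0vv0vv00vv0·vv00vv00vv0vv00vv0.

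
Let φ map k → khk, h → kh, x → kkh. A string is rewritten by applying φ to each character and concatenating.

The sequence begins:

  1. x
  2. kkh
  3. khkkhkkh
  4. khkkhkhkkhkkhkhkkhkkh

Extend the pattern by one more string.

Replace each of the 21 characters of khkkhkhkkhkkhkhkkhkkh in place — khk kh khk khk kh khk kh khk khk kh khk khk kh khk kh khk khk kh khk khk kh — and concatenate.

khkkhkhkkhkkhkhkkhkhkkhkkhkhkkhkkhkhkkhkhkkhkkhkhkkhkkh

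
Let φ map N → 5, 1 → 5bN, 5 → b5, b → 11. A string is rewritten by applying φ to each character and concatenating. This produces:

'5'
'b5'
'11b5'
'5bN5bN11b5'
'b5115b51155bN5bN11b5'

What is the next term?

11b55bN5bNb511b55bN5bNb5b5115b51155bN5bN11b5

Replace each of the 20 characters of b5115b51155bN5bN11b5 in place — 11 b5 5bN 5bN b5 11 b5 5bN 5bN b5 b5 11 5 b5 11 5 5bN 5bN 11 b5 — and concatenate.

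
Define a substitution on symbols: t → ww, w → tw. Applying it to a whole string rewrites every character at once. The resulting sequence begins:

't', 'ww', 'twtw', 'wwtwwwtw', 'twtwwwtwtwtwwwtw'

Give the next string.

Rewriting the 16 symbols of twtwwwtwtwtwwwtw one by one yields ww tw ww tw tw tw ww tw ww tw ww tw tw tw ww tw; concatenated:

wwtwwwtwtwtwwwtwwwtwwwtwtwtwwwtw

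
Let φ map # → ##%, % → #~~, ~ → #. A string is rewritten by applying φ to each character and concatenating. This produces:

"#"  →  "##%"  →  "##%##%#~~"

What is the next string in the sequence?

Expanding ##%##%#~~: #→##%, #→##%, %→#~~, #→##%, #→##%, %→#~~, #→##%, ~→#, ~→#. Concatenated: ##% ##% #~~ ##% ##% #~~ ##% # #.

##%##%#~~##%##%#~~##%##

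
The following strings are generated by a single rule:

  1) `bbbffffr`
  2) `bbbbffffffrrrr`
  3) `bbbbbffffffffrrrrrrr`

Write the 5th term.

bbbbbbbffffffffffffrrrrrrrrrrrrr

Term n consists of n+2 b's, followed by 2n+2 f's, followed by 3n-2 r's (n = 1, 2, …).
Setting n = 5 gives 7, 12, 13 characters in each block.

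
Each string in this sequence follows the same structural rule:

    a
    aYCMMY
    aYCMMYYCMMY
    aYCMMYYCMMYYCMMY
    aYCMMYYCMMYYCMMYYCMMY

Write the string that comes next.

aYCMMYYCMMYYCMMYYCMMYYCMMY

Every step adds YCMMY to the end: s(k+1) = s(k)·YCMMY.
One more step from aYCMMYYCMMYYCMMYYCMMY gives the answer.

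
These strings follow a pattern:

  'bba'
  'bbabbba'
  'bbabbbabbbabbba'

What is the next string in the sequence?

s(k+1) = s(k)·b·s(k) — each term doubles the last with 'b' between the halves.
Doubling bbabbbabbbabbba with 'b' between the halves:

bbabbbabbbabbbabbbabbbabbbabbba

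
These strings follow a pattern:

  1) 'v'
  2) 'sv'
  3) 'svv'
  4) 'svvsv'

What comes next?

Each term (from the third on) is the previous term followed by the one before it: term 3 = sv·v = svv.
The next term joins svvsv and svv.

svvsvsvv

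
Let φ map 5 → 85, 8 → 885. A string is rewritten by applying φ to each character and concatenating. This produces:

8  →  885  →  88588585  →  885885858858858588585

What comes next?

Replace each of the 21 characters of 885885858858858588585 in place — 885 885 85 885 885 85 885 85 885 885 85 885 885 85 885 85 885 885 85 885 85 — and concatenate.

8858858588588585885858858858588588585885858858858588585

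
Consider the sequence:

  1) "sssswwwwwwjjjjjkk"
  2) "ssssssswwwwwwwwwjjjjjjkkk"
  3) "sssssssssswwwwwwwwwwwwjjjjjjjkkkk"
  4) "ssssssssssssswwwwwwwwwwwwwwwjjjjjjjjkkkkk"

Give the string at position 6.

ssssssssssssssssssswwwwwwwwwwwwwwwwwwwwwjjjjjjjjjjkkkkkkk

Term n consists of 3n-2 s's, followed by 3n w's, followed by n+3 j's, followed by n k's, where the shown terms are n = 2, 3, 4, 5.
For term 6, n = 7, so the run lengths are 19, 21, 10, 7.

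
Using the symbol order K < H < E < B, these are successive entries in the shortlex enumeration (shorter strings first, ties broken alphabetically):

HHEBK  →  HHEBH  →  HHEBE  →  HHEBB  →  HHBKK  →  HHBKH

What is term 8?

Advancing 2 positions from HHBKH through HHBKH → HHBKE reaches term 8.

HHBKB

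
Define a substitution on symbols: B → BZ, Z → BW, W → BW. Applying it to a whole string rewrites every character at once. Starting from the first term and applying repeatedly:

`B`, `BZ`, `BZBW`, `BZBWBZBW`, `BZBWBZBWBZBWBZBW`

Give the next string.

Applying the rule to each of the 16 symbols of BZBWBZBWBZBWBZBW gives the pieces BZ BW BZ BW BZ BW BZ BW BZ BW BZ BW BZ BW BZ BW, which concatenate to the answer.

BZBWBZBWBZBWBZBWBZBWBZBWBZBWBZBW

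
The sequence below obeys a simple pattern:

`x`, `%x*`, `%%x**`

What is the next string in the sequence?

Each term wraps the previous one in % on the left and * on the right.
One more step from %%x** gives the answer.

%%%x***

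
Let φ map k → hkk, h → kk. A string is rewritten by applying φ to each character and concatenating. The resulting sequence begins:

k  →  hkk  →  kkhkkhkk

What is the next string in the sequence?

Rewriting each symbol of kkhkkhkk: k→hkk, k→hkk, h→kk, k→hkk, k→hkk, h→kk, k→hkk, k→hkk, which concatenates to hkk hkk kk hkk hkk kk hkk hkk.

hkkhkkkkhkkhkkkkhkkhkk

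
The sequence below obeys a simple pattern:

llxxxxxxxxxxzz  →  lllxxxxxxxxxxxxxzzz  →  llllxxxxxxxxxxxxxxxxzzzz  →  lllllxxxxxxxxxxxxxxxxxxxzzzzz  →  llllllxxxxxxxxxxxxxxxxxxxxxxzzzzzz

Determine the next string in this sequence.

The n-th term is n-1 l's then 3n+1 x's then n-1 z's, where the shown terms are n = 3, 4, 5, 6, 7.
At n = 8 the blocks have lengths 7, 25, 7.

lllllllxxxxxxxxxxxxxxxxxxxxxxxxxzzzzzzz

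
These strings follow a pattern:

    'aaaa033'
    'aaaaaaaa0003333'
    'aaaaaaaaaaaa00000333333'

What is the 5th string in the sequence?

Term n consists of 4n a's, followed by 2n-1 0's, followed by 2n 3's (n = 1, 2, …).
For term 5, n = 5, so the run lengths are 20, 9, 10.

aaaaaaaaaaaaaaaaaaaa0000000003333333333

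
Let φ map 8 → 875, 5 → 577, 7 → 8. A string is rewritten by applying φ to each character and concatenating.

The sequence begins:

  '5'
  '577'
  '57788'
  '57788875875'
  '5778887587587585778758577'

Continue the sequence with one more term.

5778887587587585778758577875857787557788875857787557788

φ(5778887587587585778758577) expands symbol-by-symbol to 577 8 8 875 875 875 8 577 875 8 577 875 8 577 875 577 8 8 875 8 577 875 577 8 8; joining the 25 pieces gives the next term.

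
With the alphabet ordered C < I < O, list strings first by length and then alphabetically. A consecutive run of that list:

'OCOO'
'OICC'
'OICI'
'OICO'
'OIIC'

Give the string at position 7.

OIIO

Advancing 2 positions from OIIC through OIIC → OIII reaches term 7.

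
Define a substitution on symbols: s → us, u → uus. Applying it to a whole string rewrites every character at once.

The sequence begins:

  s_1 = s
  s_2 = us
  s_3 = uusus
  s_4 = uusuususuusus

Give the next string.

Applying the rule to each of the 13 symbols of uusuususuusus gives the pieces uus uus us uus uus us uus us uus uus us uus us, which concatenate to the answer.

uusuususuusuususuususuusuususuusus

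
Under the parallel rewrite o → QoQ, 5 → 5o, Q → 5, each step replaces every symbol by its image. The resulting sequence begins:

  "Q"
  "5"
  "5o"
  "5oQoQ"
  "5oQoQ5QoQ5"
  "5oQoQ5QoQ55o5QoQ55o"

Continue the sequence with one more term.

Applying the rule to each of the 19 symbols of 5oQoQ5QoQ55o5QoQ55o gives the pieces 5o QoQ 5 QoQ 5 5o 5 QoQ 5 5o 5o QoQ 5o 5 QoQ 5 5o 5o QoQ, which concatenate to the answer.

5oQoQ5QoQ55o5QoQ55o5oQoQ5o5QoQ55o5oQoQ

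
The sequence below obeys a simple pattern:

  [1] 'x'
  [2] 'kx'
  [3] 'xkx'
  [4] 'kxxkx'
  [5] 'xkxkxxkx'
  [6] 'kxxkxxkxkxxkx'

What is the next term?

xkxkxxkxkxxkxxkxkxxkx

Each term (from the third on) is the two preceding terms concatenated in order: term 3 = x·kx = xkx.
The next term joins xkxkxxkx and kxxkxxkxkxxkx.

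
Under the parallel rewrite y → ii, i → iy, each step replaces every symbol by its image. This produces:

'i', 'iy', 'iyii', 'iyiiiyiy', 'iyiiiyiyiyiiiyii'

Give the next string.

Replace each of the 16 characters of iyiiiyiyiyiiiyii in place — iy ii iy iy iy ii iy ii iy ii iy iy iy ii iy iy — and concatenate.

iyiiiyiyiyiiiyiiiyiiiyiyiyiiiyiy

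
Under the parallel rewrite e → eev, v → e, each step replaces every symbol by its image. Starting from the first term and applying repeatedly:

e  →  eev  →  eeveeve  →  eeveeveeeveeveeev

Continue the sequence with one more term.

Rewriting the 17 symbols of eeveeveeeveeveeev one by one yields eev eev e eev eev e eev eev eev e eev eev e eev eev eev e; concatenated:

eeveeveeeveeveeeveeveeveeeveeveeeveeveeve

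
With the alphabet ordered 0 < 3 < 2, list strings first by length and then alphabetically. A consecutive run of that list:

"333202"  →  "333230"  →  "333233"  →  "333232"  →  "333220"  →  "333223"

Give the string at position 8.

332000

Advancing 2 positions from 333223 through 333223 → 333222 reaches term 8.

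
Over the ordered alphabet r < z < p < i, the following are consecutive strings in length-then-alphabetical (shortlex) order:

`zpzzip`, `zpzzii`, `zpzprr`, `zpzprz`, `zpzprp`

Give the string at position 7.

Advancing 2 positions from zpzprp through zpzprp → zpzpri reaches term 7.

zpzpzr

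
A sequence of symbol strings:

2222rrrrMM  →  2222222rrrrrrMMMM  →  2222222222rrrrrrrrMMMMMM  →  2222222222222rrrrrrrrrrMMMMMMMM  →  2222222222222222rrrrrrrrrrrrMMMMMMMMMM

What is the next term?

Each string has the form 2^{3n+1} r^{2n+2} M^{2n} (n = 1, 2, …).
At n = 6 the blocks have lengths 19, 14, 12.

2222222222222222222rrrrrrrrrrrrrrMMMMMMMMMMMM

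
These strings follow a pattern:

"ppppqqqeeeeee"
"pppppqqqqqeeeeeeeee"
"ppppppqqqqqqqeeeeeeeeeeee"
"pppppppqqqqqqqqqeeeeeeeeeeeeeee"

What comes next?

ppppppppqqqqqqqqqqqeeeeeeeeeeeeeeeeee

Term n consists of n+2 p's, followed by 2n-1 q's, followed by 3n e's, where the shown terms are n = 2, 3, 4, 5.
For the next term, n = 6, so the run lengths are 8, 11, 18.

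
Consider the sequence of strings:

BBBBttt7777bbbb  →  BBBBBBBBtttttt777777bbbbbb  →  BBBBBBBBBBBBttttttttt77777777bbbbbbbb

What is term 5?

BBBBBBBBBBBBBBBBBBBBttttttttttttttt777777777777bbbbbbbbbbbb

Each string has the form B^{4n} t^{3n} 7^{2n+2} b^{2n+2} (n = 1, 2, …).
For term 5, n = 5, so the run lengths are 20, 15, 12, 12.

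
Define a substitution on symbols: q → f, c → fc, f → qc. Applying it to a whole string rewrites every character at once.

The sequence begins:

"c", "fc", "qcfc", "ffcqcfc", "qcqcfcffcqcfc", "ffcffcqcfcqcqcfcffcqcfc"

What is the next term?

φ(ffcffcqcfcqcqcfcffcqcfc) expands symbol-by-symbol to qc qc fc qc qc fc f fc qc fc f fc f fc qc fc qc qc fc f fc qc fc; joining the 23 pieces gives the next term.

qcqcfcqcqcfcffcqcfcffcffcqcfcqcqcfcffcqcfc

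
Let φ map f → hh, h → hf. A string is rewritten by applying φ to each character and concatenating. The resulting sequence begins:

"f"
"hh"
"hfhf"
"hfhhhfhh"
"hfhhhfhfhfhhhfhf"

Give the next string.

Rewriting the 16 symbols of hfhhhfhfhfhhhfhf one by one yields hf hh hf hf hf hh hf hh hf hh hf hf hf hh hf hh; concatenated:

hfhhhfhfhfhhhfhhhfhhhfhfhfhhhfhh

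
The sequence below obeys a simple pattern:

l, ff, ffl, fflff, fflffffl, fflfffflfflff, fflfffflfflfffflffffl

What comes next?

fflfffflfflfffflfffflfflfffflfflff

This is a Fibonacci-style word recurrence s(k) = s(k−1)·s(k−2): e.g. ff·l = ffl.
The next term joins fflfffflfflfffflffffl and fflfffflfflff.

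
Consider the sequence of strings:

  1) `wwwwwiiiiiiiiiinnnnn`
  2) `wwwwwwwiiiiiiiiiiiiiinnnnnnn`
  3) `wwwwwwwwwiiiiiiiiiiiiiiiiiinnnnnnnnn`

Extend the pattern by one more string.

wwwwwwwwwwwiiiiiiiiiiiiiiiiiiiiiinnnnnnnnnnn

Term n consists of 2n+1 w's, followed by 4n+2 i's, followed by 2n+1 n's, where the shown terms are n = 2, 3, 4.
At n = 5 the blocks have lengths 11, 22, 11.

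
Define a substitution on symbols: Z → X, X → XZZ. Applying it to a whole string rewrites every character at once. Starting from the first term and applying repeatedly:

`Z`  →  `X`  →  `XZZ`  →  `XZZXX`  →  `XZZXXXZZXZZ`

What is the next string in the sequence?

Expanding XZZXXXZZXZZ: X→XZZ, Z→X, Z→X, X→XZZ, X→XZZ, X→XZZ, Z→X, Z→X, X→XZZ, Z→X, Z→X. Concatenated: XZZ X X XZZ XZZ XZZ X X XZZ X X.

XZZXXXZZXZZXZZXXXZZXX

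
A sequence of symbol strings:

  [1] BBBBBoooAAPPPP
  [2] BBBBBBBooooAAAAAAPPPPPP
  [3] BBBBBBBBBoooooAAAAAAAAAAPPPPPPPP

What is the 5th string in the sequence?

BBBBBBBBBBBBBoooooooAAAAAAAAAAAAAAAAAAPPPPPPPPPPPP

Term n consists of 2n+3 B's, followed by n+2 o's, followed by 4n-2 A's, followed by 2n+2 P's (n = 1, 2, …).
At n = 5 the blocks have lengths 13, 7, 18, 12.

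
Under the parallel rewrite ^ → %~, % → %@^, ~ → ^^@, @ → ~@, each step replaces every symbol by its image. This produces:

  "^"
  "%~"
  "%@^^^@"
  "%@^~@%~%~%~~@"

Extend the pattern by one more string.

Applying the rule to each of the 13 symbols of %@^~@%~%~%~~@ gives the pieces %@^ ~@ %~ ^^@ ~@ %@^ ^^@ %@^ ^^@ %@^ ^^@ ^^@ ~@, which concatenate to the answer.

%@^~@%~^^@~@%@^^^@%@^^^@%@^^^@^^@~@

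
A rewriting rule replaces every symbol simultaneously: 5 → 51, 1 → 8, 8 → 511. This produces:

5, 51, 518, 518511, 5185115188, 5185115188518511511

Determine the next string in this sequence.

Applying the rule to each of the 19 symbols of 5185115188518511511 gives the pieces 51 8 511 51 8 8 51 8 511 511 51 8 511 51 8 8 51 8 8, which concatenate to the answer.

518511518851851151151851151885188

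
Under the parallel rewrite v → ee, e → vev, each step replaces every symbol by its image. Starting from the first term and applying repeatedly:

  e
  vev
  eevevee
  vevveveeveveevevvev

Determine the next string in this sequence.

eeveveeeeveveevevveveeveveevevveveeveveeeevevee

Applying the rule to each of the 19 symbols of vevveveeveveevevvev gives the pieces ee vev ee ee vev ee vev vev ee vev ee vev vev ee vev ee ee vev ee, which concatenate to the answer.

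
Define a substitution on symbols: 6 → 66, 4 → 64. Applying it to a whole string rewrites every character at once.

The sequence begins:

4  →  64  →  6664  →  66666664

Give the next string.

Rewriting each symbol of 66666664: 6→66, 6→66, 6→66, 6→66, 6→66, 6→66, 6→66, 4→64, which concatenates to 66 66 66 66 66 66 66 64.

6666666666666664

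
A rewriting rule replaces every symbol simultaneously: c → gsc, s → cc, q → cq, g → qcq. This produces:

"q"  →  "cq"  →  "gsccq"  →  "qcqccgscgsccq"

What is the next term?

Applying the rule to each of the 13 symbols of qcqccgscgsccq gives the pieces cq gsc cq gsc gsc qcq cc gsc qcq cc gsc gsc cq, which concatenate to the answer.

cqgsccqgscgscqcqccgscqcqccgscgsccq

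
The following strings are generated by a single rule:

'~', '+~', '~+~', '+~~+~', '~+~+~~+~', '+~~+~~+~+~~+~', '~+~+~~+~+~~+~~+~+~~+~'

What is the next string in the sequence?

+~~+~~+~+~~+~~+~+~~+~+~~+~~+~+~~+~

Each term (from the third on) is the two preceding terms concatenated in order: term 3 = ~·+~ = ~+~.
Continuing: +~~+~~+~+~~+~ · ~+~+~~+~+~~+~~+~+~~+~ gives term 8.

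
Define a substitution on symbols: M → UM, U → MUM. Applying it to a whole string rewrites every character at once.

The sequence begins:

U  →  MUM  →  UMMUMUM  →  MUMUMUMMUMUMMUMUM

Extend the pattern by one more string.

UMMUMUMMUMUMMUMUMUMMUMUMMUMUMUMMUMUMMUMUM

Applying the rule to each of the 17 symbols of MUMUMUMMUMUMMUMUM gives the pieces UM MUM UM MUM UM MUM UM UM MUM UM MUM UM UM MUM UM MUM UM, which concatenate to the answer.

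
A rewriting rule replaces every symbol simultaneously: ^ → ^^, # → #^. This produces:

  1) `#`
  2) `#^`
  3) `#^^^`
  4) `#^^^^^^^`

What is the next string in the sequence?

Expanding #^^^^^^^: #→#^, ^→^^, ^→^^, ^→^^, ^→^^, ^→^^, ^→^^, ^→^^. Concatenated: #^ ^^ ^^ ^^ ^^ ^^ ^^ ^^.

#^^^^^^^^^^^^^^^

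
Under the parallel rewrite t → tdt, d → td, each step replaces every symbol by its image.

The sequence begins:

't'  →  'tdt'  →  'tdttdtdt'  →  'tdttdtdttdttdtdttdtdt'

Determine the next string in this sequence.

Rewriting the 21 symbols of tdttdtdttdttdtdttdtdt one by one yields tdt td tdt tdt td tdt td tdt tdt td tdt tdt td tdt td tdt tdt td tdt td tdt; concatenated:

tdttdtdttdttdtdttdtdttdttdtdttdttdtdttdtdttdttdtdttdtdt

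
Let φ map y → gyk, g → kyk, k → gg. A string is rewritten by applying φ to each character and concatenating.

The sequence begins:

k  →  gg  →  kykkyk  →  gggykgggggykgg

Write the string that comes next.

kykkykkykgykggkykkykkykkykkykgykggkykkyk

φ(gggykgggggykgg) expands symbol-by-symbol to kyk kyk kyk gyk gg kyk kyk kyk kyk kyk gyk gg kyk kyk; joining the 14 pieces gives the next term.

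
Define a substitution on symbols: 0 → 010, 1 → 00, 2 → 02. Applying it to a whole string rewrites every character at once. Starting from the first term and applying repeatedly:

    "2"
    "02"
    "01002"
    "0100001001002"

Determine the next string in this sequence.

Replace each of the 13 characters of 0100001001002 in place — 010 00 010 010 010 010 00 010 010 00 010 010 02 — and concatenate.

01000010010010010000100100001001002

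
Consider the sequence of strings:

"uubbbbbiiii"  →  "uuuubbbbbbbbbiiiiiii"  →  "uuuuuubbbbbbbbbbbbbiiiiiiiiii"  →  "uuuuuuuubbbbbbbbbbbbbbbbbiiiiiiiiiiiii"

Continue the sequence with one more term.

uuuuuuuuuubbbbbbbbbbbbbbbbbbbbbiiiiiiiiiiiiiiii

Each string has the form u^{2n} b^{4n+1} i^{3n+1} (n = 1, 2, …).
Setting n = 5 gives 10, 21, 16 characters in each block.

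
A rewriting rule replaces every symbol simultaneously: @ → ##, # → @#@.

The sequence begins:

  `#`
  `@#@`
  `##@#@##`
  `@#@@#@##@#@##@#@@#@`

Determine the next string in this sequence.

##@#@####@#@##@#@@#@##@#@##@#@@#@##@#@####@#@##

φ(@#@@#@##@#@##@#@@#@) expands symbol-by-symbol to ## @#@ ## ## @#@ ## @#@ @#@ ## @#@ ## @#@ @#@ ## @#@ ## ## @#@ ##; joining the 19 pieces gives the next term.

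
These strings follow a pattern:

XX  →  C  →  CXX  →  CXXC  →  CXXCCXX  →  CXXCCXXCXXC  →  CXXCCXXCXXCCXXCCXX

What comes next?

CXXCCXXCXXCCXXCCXXCXXCCXXCXXC

From term 3 onward, concatenate the last term with the second-to-last: C·XX = CXX, CXX·C = CXXC, …
So term 8 is CXXCCXXCXXCCXXCCXX·CXXCCXXCXXC.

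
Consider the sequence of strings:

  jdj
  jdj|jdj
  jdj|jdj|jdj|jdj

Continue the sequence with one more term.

Each string is two copies of the previous one joined by '|'.
So the next term is two copies of jdj|jdj|jdj|jdj with '|' between the halves.

jdj|jdj|jdj|jdj|jdj|jdj|jdj|jdj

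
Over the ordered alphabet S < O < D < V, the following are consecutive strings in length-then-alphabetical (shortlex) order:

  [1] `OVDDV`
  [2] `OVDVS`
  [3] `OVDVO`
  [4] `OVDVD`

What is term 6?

OVVSS

Stepping forward 2 times from OVDVD: OVDVD → OVDVV, then the target.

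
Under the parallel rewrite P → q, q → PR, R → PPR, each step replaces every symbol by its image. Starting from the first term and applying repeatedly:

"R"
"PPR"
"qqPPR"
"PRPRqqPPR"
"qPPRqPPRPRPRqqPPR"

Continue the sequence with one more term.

PRqqPPRPRqqPPRqPPRqPPRPRPRqqPPR

φ(qPPRqPPRPRPRqqPPR) expands symbol-by-symbol to PR q q PPR PR q q PPR q PPR q PPR PR PR q q PPR; joining the 17 pieces gives the next term.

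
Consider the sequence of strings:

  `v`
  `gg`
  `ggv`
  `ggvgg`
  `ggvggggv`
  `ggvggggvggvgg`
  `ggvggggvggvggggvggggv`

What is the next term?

This is a Fibonacci-style word recurrence s(k) = s(k−1)·s(k−2): e.g. gg·v = ggv.
The next term joins ggvggggvggvggggvggggv and ggvggggvggvgg.

ggvggggvggvggggvggggvggvggggvggvgg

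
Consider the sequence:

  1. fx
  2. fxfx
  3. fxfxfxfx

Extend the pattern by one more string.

fxfxfxfxfxfxfxfx

s(k+1) = s(k)·s(k) — each term doubles the last.
One more doubling of fxfxfxfx gives the answer.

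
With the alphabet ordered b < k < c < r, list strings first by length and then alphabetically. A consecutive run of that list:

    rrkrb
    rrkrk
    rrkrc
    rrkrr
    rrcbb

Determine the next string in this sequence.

The successor of rrcbb increments the rightmost position that isn't already r and resets every position after it to b.

rrcbk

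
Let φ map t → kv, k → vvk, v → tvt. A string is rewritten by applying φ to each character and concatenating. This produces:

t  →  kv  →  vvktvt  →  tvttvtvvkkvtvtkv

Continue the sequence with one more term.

Rewriting the 16 symbols of tvttvtvvkkvtvtkv one by one yields kv tvt kv kv tvt kv tvt tvt vvk vvk tvt kv tvt kv vvk tvt; concatenated:

kvtvtkvkvtvtkvtvttvtvvkvvktvtkvtvtkvvvktvt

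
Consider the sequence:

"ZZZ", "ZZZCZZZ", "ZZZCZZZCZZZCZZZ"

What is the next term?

ZZZCZZZCZZZCZZZCZZZCZZZCZZZCZZZ

Every step duplicates the string with 'C' between the halves.
One more doubling of ZZZCZZZCZZZCZZZ gives the answer.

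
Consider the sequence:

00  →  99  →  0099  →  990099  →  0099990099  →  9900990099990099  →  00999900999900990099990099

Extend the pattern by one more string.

This is a Fibonacci-style word recurrence s(k) = s(k−2)·s(k−1): e.g. 00·99 = 0099.
The next term joins 9900990099990099 and 00999900999900990099990099.

990099009999009900999900999900990099990099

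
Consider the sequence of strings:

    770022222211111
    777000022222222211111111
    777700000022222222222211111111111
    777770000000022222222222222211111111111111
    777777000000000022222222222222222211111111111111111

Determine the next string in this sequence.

777777700000000000022222222222222222222211111111111111111111

Each string has the form 7^{n} 0^{2n-2} 2^{3n} 1^{3n-1}, where the shown terms are n = 2, 3, 4, 5, 6.
Setting n = 7 gives 7, 12, 21, 20 characters in each block.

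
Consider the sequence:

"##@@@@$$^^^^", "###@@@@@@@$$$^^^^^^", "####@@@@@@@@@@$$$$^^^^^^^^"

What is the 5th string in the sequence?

######@@@@@@@@@@@@@@@@$$$$$$^^^^^^^^^^^^

Each string has the form #^{n+1} @^{3n+1} $^{n+1} ^^{2n+2} (n = 1, 2, …).
Setting n = 5 gives 6, 16, 6, 12 characters in each block.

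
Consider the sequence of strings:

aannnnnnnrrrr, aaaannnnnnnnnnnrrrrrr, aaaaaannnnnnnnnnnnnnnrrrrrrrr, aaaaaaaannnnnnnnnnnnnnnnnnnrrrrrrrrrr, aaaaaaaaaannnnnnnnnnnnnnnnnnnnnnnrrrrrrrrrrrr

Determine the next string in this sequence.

aaaaaaaaaaaannnnnnnnnnnnnnnnnnnnnnnnnnnrrrrrrrrrrrrrr

Each string has the form a^{2n-2} n^{4n-1} r^{2n}, where the shown terms are n = 2, 3, 4, 5, 6.
For the next term, n = 7, so the run lengths are 12, 27, 14.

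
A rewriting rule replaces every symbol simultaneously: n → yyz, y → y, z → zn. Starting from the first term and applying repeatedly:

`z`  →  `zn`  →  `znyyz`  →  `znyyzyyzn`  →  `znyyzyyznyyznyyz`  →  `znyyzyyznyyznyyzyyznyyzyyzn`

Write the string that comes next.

Rewriting the 27 symbols of znyyzyyznyyznyyzyyznyyzyyzn one by one yields zn yyz y y zn y y zn yyz y y zn yyz y y zn y y zn yyz y y zn y y zn yyz; concatenated:

znyyzyyznyyznyyzyyznyyzyyznyyznyyzyyznyyznyyz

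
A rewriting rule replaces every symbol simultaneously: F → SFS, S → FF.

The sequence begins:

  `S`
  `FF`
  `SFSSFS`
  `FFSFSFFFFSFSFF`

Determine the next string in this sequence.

Rewriting the 14 symbols of FFSFSFFFFSFSFF one by one yields SFS SFS FF SFS FF SFS SFS SFS SFS FF SFS FF SFS SFS; concatenated:

SFSSFSFFSFSFFSFSSFSSFSSFSFFSFSFFSFSSFS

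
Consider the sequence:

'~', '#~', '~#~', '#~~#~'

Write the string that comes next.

~#~#~~#~

This is a Fibonacci-style word recurrence s(k) = s(k−2)·s(k−1): e.g. ~·#~ = ~#~.
Continuing: ~#~ · #~~#~ gives term 5.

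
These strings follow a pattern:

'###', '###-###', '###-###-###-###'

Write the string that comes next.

Every step duplicates the string with '-' between the halves.
One more doubling of ###-###-###-### gives the answer.

###-###-###-###-###-###-###-###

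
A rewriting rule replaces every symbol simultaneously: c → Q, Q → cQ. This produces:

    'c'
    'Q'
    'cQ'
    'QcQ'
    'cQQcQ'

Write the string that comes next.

Apply φ to cQQcQ symbol by symbol: c→Q, Q→cQ, Q→cQ, c→Q, Q→cQ; joined: Q cQ cQ Q cQ.

QcQcQQcQ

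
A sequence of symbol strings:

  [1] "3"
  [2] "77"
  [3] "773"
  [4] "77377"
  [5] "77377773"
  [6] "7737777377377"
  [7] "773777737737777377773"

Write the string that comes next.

Each term (from the third on) is the previous term followed by the one before it: term 3 = 77·3 = 773.
So term 8 is 773777737737777377773·7737777377377.

7737777377377773777737737777377377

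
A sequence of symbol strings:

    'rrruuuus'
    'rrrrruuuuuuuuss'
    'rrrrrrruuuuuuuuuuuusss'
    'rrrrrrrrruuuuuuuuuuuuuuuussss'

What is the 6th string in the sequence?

Each string has the form r^{2n+1} u^{4n} s^{n} (n = 1, 2, …).
At n = 6 the blocks have lengths 13, 24, 6.

rrrrrrrrrrrrruuuuuuuuuuuuuuuuuuuuuuuussssss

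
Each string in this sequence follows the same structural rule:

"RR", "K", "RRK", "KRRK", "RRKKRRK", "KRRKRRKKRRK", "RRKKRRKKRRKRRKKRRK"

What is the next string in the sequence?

This is a Fibonacci-style word recurrence s(k) = s(k−2)·s(k−1): e.g. RR·K = RRK.
The next term joins KRRKRRKKRRK and RRKKRRKKRRKRRKKRRK.

KRRKRRKKRRKRRKKRRKKRRKRRKKRRK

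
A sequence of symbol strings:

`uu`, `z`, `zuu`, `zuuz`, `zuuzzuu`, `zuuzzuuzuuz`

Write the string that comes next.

This is a Fibonacci-style word recurrence s(k) = s(k−1)·s(k−2): e.g. z·uu = zuu.
Continuing: zuuzzuuzuuz · zuuzzuu gives term 7.

zuuzzuuzuuzzuuzzuu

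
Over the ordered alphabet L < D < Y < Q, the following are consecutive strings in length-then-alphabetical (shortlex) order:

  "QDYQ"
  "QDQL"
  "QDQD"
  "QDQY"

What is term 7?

QYLD

Advancing 3 positions from QDQY through QDQY → QDQQ → QYLL reaches term 7.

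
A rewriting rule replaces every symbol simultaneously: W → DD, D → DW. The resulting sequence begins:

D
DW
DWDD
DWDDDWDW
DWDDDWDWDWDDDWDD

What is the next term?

Applying the rule to each of the 16 symbols of DWDDDWDWDWDDDWDD gives the pieces DW DD DW DW DW DD DW DD DW DD DW DW DW DD DW DW, which concatenate to the answer.

DWDDDWDWDWDDDWDDDWDDDWDWDWDDDWDW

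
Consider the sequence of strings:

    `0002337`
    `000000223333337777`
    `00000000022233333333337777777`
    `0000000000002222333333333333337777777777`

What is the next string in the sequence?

000000000000000222223333333333333333337777777777777

Each string has the form 0^{3n} 2^{n} 3^{4n-2} 7^{3n-2} (n = 1, 2, …).
At n = 5 the blocks have lengths 15, 5, 18, 13.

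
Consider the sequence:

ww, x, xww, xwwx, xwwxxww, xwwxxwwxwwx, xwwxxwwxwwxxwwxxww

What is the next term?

xwwxxwwxwwxxwwxxwwxwwxxwwxwwx

Each term (from the third on) is the previous term followed by the one before it: term 3 = x·ww = xww.
Continuing: xwwxxwwxwwxxwwxxww · xwwxxwwxwwx gives term 8.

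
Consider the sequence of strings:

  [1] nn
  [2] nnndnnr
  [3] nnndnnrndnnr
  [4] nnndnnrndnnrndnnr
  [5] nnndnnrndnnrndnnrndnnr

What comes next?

Every step adds ndnnr to the end: s(k+1) = s(k)·ndnnr.
So the next term is nnndnnrndnnrndnnrndnnr·ndnnr.

nnndnnrndnnrndnnrndnnrndnnr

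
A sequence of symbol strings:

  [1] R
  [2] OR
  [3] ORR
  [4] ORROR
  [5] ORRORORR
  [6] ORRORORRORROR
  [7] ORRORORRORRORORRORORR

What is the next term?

This is a Fibonacci-style word recurrence s(k) = s(k−1)·s(k−2): e.g. OR·R = ORR.
The next term joins ORRORORRORRORORRORORR and ORRORORRORROR.

ORRORORRORRORORRORORRORRORORRORROR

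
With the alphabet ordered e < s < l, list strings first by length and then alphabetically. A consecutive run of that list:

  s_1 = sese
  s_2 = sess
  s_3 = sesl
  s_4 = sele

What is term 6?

sell

Continuing the enumeration 2 steps past sele: sele → sels → (answer).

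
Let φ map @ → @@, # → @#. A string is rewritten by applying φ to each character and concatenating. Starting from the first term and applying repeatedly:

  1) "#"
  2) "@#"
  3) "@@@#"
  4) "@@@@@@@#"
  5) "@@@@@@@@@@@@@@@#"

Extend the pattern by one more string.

@@@@@@@@@@@@@@@@@@@@@@@@@@@@@@@#

Replace each of the 16 characters of @@@@@@@@@@@@@@@# in place — @@ @@ @@ @@ @@ @@ @@ @@ @@ @@ @@ @@ @@ @@ @@ @# — and concatenate.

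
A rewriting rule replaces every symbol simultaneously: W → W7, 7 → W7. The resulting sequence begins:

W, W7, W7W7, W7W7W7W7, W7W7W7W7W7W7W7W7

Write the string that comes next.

Applying the rule to each of the 16 symbols of W7W7W7W7W7W7W7W7 gives the pieces W7 W7 W7 W7 W7 W7 W7 W7 W7 W7 W7 W7 W7 W7 W7 W7, which concatenate to the answer.

W7W7W7W7W7W7W7W7W7W7W7W7W7W7W7W7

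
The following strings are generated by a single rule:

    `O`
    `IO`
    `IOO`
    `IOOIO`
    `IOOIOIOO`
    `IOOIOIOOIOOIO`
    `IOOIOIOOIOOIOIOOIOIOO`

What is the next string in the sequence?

IOOIOIOOIOOIOIOOIOIOOIOOIOIOOIOOIO

Each term (from the third on) is the previous term followed by the one before it: term 3 = IO·O = IOO.
The next term joins IOOIOIOOIOOIOIOOIOIOO and IOOIOIOOIOOIO.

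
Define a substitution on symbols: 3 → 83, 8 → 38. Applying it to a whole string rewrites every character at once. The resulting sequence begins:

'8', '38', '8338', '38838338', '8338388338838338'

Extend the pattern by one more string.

Rewriting the 16 symbols of 8338388338838338 one by one yields 38 83 83 38 83 38 38 83 83 38 38 83 38 83 83 38; concatenated:

38838338833838838338388338838338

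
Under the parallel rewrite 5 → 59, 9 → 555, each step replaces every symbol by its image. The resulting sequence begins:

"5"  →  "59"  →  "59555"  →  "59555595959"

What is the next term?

59555595959595555955559555

Rewriting each symbol of 59555595959: 5→59, 9→555, 5→59, 5→59, 5→59, 5→59, 9→555, 5→59, 9→555, 5→59, 9→555, which concatenates to 59 555 59 59 59 59 555 59 555 59 555.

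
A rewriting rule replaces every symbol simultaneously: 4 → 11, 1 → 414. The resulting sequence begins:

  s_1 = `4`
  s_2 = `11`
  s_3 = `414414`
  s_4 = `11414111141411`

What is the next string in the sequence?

Rewriting the 14 symbols of 11414111141411 one by one yields 414 414 11 414 11 414 414 414 414 11 414 11 414 414; concatenated:

41441411414114144144144141141411414414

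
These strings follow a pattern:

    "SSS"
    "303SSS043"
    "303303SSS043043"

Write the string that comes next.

s(k+1) = 303·s(k)·043, so each term gains 303 as a prefix and 043 as a suffix.
One more step from 303303SSS043043 gives the answer.

303303303SSS043043043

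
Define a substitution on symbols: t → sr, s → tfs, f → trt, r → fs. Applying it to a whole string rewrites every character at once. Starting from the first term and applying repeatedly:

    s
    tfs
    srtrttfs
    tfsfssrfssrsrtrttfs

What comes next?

Rewriting the 19 symbols of tfsfssrfssrsrtrttfs one by one yields sr trt tfs trt tfs tfs fs trt tfs tfs fs tfs fs sr fs sr sr trt tfs; concatenated:

srtrttfstrttfstfsfstrttfstfsfstfsfssrfssrsrtrttfs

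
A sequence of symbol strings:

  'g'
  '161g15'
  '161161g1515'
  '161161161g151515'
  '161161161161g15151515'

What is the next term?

161161161161161g1515151515

Every step adds 161 to the front and 15 to the end of the previous string.
One more step from 161161161161g15151515 gives the answer.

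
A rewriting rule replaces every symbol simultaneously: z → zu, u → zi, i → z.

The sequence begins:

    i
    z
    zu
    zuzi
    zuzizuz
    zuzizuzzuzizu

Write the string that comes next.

Rewriting the 13 symbols of zuzizuzzuzizu one by one yields zu zi zu z zu zi zu zu zi zu z zu zi; concatenated:

zuzizuzzuzizuzuzizuzzuzi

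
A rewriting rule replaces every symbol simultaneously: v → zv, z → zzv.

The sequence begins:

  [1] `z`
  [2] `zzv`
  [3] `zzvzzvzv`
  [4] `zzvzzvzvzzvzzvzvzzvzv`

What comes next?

zzvzzvzvzzvzzvzvzzvzvzzvzzvzvzzvzzvzvzzvzvzzvzzvzvzzvzv

Replace each of the 21 characters of zzvzzvzvzzvzzvzvzzvzv in place — zzv zzv zv zzv zzv zv zzv zv zzv zzv zv zzv zzv zv zzv zv zzv zzv zv zzv zv — and concatenate.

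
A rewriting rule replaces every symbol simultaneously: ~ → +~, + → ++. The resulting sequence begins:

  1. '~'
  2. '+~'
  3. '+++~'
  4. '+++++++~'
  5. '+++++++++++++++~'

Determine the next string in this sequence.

Rewriting the 16 symbols of +++++++++++++++~ one by one yields ++ ++ ++ ++ ++ ++ ++ ++ ++ ++ ++ ++ ++ ++ ++ +~; concatenated:

+++++++++++++++++++++++++++++++~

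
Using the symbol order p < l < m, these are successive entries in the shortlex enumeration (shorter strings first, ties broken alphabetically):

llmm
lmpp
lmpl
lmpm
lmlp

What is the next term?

Find the rightmost character of lmlp below m, bump it to the next letter, and reset everything to its right to p.

lmll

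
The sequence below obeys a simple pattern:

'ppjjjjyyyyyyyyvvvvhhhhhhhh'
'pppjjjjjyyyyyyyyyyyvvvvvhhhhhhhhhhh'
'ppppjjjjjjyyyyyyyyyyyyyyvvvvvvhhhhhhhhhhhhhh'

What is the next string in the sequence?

Term n consists of n p's, followed by n+2 j's, followed by 3n+2 y's, followed by n+2 v's, followed by 3n+2 h's, where the shown terms are n = 2, 3, 4.
For the next term, n = 5, so the run lengths are 5, 7, 17, 7, 17.

pppppjjjjjjjyyyyyyyyyyyyyyyyyvvvvvvvhhhhhhhhhhhhhhhhh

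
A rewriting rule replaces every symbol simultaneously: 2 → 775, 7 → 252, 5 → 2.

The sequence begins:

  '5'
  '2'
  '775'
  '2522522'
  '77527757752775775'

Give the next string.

Rewriting the 17 symbols of 77527757752775775 one by one yields 252 252 2 775 252 252 2 252 252 2 775 252 252 2 252 252 2; concatenated:

25225227752522522252252277525225222522522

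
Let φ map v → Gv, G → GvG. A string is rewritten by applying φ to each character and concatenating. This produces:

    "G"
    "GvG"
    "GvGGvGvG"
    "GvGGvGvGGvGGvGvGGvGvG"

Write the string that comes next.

Replace each of the 21 characters of GvGGvGvGGvGGvGvGGvGvG in place — GvG Gv GvG GvG Gv GvG Gv GvG GvG Gv GvG GvG Gv GvG Gv GvG GvG Gv GvG Gv GvG — and concatenate.

GvGGvGvGGvGGvGvGGvGvGGvGGvGvGGvGGvGvGGvGvGGvGGvGvGGvGvG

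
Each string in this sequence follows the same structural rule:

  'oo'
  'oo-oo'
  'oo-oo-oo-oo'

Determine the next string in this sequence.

s(k+1) = s(k)·-·s(k) — each term doubles the last with '-' between the halves.
So the next term is two copies of oo-oo-oo-oo with '-' between the halves.

oo-oo-oo-oo-oo-oo-oo-oo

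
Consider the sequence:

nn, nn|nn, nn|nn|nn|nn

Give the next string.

nn|nn|nn|nn|nn|nn|nn|nn

Every step duplicates the string with '|' between the halves.
So the next term is two copies of nn|nn|nn|nn with '|' between the halves.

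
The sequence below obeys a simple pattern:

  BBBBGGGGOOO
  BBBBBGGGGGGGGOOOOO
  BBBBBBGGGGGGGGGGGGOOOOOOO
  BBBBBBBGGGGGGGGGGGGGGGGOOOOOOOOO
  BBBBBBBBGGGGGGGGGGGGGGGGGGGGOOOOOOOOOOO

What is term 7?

BBBBBBBBBBGGGGGGGGGGGGGGGGGGGGGGGGGGGGOOOOOOOOOOOOOOO

The n-th term is n+3 B's then 4n G's then 2n+1 O's (n = 1, 2, …).
At n = 7 the blocks have lengths 10, 28, 15.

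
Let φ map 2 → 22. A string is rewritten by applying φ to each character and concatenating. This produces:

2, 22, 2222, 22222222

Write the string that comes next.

2222222222222222

Rewriting each symbol of 22222222: 2→22, 2→22, 2→22, 2→22, 2→22, 2→22, 2→22, 2→22, which concatenates to 22 22 22 22 22 22 22 22.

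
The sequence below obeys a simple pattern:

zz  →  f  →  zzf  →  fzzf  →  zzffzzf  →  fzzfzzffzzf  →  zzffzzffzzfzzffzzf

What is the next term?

Each term (from the third on) is the two preceding terms concatenated in order: term 3 = zz·f = zzf.
So term 8 is fzzfzzffzzf·zzffzzffzzfzzffzzf.

fzzfzzffzzfzzffzzffzzfzzffzzf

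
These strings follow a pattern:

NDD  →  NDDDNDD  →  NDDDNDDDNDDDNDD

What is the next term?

NDDDNDDDNDDDNDDDNDDDNDDDNDDDNDD

Each string is two copies of the previous one joined by 'D'.
One more doubling of NDDDNDDDNDDDNDD gives the answer.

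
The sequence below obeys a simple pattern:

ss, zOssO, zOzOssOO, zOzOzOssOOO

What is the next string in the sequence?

Every step adds zO to the front and O to the end of the previous string.
Applying this once more to zOzOzOssOOO:

zOzOzOzOssOOOO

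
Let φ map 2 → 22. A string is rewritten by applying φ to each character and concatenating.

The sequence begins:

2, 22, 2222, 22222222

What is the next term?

Rewriting each symbol of 22222222: 2→22, 2→22, 2→22, 2→22, 2→22, 2→22, 2→22, 2→22, which concatenates to 22 22 22 22 22 22 22 22.

2222222222222222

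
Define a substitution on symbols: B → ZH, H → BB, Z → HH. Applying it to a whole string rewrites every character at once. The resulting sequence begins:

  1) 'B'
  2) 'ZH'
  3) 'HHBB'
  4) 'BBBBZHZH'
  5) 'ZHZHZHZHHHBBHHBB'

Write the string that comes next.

HHBBHHBBHHBBHHBBBBBBZHZHBBBBZHZH

Replace each of the 16 characters of ZHZHZHZHHHBBHHBB in place — HH BB HH BB HH BB HH BB BB BB ZH ZH BB BB ZH ZH — and concatenate.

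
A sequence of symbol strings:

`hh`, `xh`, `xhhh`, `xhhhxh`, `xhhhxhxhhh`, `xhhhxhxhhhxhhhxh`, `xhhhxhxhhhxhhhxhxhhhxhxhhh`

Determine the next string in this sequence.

xhhhxhxhhhxhhhxhxhhhxhxhhhxhhhxhxhhhxhhhxh

Each term (from the third on) is the previous term followed by the one before it: term 3 = xh·hh = xhhh.
So term 8 is xhhhxhxhhhxhhhxhxhhhxhxhhh·xhhhxhxhhhxhhhxh.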